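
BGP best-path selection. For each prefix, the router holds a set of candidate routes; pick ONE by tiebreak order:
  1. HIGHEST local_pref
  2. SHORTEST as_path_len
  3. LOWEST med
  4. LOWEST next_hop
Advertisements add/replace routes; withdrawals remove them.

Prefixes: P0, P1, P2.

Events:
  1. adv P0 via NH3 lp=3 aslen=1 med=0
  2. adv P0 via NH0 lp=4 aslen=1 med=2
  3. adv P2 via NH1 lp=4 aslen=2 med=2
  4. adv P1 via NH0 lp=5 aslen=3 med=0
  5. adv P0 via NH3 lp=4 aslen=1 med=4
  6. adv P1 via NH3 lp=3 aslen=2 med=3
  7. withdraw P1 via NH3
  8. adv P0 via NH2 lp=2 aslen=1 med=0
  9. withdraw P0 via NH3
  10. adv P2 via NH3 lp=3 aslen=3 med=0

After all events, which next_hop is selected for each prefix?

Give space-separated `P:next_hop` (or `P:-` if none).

Answer: P0:NH0 P1:NH0 P2:NH1

Derivation:
Op 1: best P0=NH3 P1=- P2=-
Op 2: best P0=NH0 P1=- P2=-
Op 3: best P0=NH0 P1=- P2=NH1
Op 4: best P0=NH0 P1=NH0 P2=NH1
Op 5: best P0=NH0 P1=NH0 P2=NH1
Op 6: best P0=NH0 P1=NH0 P2=NH1
Op 7: best P0=NH0 P1=NH0 P2=NH1
Op 8: best P0=NH0 P1=NH0 P2=NH1
Op 9: best P0=NH0 P1=NH0 P2=NH1
Op 10: best P0=NH0 P1=NH0 P2=NH1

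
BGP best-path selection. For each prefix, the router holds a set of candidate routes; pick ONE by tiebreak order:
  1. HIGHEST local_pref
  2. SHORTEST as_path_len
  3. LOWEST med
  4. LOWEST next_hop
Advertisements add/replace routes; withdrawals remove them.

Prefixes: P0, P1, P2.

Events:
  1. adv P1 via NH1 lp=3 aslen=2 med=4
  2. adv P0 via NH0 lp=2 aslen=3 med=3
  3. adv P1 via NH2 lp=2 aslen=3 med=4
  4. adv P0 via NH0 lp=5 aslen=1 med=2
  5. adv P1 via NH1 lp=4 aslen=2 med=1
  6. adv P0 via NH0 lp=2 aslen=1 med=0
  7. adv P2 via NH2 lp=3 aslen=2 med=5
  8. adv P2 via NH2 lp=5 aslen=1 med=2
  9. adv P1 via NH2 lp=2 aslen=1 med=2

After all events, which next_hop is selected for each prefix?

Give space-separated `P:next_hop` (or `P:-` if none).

Answer: P0:NH0 P1:NH1 P2:NH2

Derivation:
Op 1: best P0=- P1=NH1 P2=-
Op 2: best P0=NH0 P1=NH1 P2=-
Op 3: best P0=NH0 P1=NH1 P2=-
Op 4: best P0=NH0 P1=NH1 P2=-
Op 5: best P0=NH0 P1=NH1 P2=-
Op 6: best P0=NH0 P1=NH1 P2=-
Op 7: best P0=NH0 P1=NH1 P2=NH2
Op 8: best P0=NH0 P1=NH1 P2=NH2
Op 9: best P0=NH0 P1=NH1 P2=NH2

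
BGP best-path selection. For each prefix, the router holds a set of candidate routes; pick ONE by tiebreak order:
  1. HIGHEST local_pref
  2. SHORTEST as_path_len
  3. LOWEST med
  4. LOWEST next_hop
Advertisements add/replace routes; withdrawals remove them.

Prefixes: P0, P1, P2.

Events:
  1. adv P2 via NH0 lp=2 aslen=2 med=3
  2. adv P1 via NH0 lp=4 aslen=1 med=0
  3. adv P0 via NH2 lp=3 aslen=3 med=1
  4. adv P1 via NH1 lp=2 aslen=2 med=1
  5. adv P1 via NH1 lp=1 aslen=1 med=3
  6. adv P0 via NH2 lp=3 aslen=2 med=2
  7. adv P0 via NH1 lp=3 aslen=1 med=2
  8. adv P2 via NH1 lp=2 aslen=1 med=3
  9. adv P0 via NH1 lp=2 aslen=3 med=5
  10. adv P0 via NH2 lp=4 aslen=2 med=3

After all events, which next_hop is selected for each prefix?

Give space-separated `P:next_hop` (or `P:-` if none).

Answer: P0:NH2 P1:NH0 P2:NH1

Derivation:
Op 1: best P0=- P1=- P2=NH0
Op 2: best P0=- P1=NH0 P2=NH0
Op 3: best P0=NH2 P1=NH0 P2=NH0
Op 4: best P0=NH2 P1=NH0 P2=NH0
Op 5: best P0=NH2 P1=NH0 P2=NH0
Op 6: best P0=NH2 P1=NH0 P2=NH0
Op 7: best P0=NH1 P1=NH0 P2=NH0
Op 8: best P0=NH1 P1=NH0 P2=NH1
Op 9: best P0=NH2 P1=NH0 P2=NH1
Op 10: best P0=NH2 P1=NH0 P2=NH1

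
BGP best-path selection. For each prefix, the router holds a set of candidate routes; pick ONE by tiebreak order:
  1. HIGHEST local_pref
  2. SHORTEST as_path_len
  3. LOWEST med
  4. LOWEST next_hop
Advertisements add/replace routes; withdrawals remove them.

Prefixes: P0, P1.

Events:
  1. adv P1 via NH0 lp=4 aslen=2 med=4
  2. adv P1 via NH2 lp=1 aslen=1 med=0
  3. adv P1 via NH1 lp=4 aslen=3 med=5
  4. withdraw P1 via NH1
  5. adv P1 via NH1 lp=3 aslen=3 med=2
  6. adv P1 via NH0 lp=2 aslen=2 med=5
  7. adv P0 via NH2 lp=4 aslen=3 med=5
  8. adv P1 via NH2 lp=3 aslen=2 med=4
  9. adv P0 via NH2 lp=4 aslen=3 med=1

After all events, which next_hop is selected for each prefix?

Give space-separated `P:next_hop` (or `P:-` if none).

Op 1: best P0=- P1=NH0
Op 2: best P0=- P1=NH0
Op 3: best P0=- P1=NH0
Op 4: best P0=- P1=NH0
Op 5: best P0=- P1=NH0
Op 6: best P0=- P1=NH1
Op 7: best P0=NH2 P1=NH1
Op 8: best P0=NH2 P1=NH2
Op 9: best P0=NH2 P1=NH2

Answer: P0:NH2 P1:NH2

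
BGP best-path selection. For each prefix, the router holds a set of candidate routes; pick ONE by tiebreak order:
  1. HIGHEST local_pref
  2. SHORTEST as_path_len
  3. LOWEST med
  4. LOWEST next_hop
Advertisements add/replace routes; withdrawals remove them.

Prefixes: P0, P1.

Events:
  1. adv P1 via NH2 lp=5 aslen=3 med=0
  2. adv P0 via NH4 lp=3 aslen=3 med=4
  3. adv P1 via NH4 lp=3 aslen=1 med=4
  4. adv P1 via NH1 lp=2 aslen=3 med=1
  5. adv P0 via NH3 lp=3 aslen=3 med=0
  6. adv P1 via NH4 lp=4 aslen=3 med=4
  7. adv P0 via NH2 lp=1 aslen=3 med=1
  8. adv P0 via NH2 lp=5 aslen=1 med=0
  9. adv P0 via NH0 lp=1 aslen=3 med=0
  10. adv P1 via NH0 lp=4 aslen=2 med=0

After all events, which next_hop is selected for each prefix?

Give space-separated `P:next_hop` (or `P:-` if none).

Answer: P0:NH2 P1:NH2

Derivation:
Op 1: best P0=- P1=NH2
Op 2: best P0=NH4 P1=NH2
Op 3: best P0=NH4 P1=NH2
Op 4: best P0=NH4 P1=NH2
Op 5: best P0=NH3 P1=NH2
Op 6: best P0=NH3 P1=NH2
Op 7: best P0=NH3 P1=NH2
Op 8: best P0=NH2 P1=NH2
Op 9: best P0=NH2 P1=NH2
Op 10: best P0=NH2 P1=NH2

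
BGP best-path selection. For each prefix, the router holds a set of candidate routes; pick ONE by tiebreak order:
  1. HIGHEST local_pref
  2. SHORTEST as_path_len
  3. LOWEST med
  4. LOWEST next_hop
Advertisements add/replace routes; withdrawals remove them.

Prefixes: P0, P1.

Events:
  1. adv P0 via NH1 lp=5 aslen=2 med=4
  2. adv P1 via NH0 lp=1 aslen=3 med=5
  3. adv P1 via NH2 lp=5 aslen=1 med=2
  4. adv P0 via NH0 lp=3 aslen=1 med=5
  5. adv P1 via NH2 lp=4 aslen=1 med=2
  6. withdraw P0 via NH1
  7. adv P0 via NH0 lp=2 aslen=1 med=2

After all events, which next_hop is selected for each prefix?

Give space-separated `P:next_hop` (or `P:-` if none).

Op 1: best P0=NH1 P1=-
Op 2: best P0=NH1 P1=NH0
Op 3: best P0=NH1 P1=NH2
Op 4: best P0=NH1 P1=NH2
Op 5: best P0=NH1 P1=NH2
Op 6: best P0=NH0 P1=NH2
Op 7: best P0=NH0 P1=NH2

Answer: P0:NH0 P1:NH2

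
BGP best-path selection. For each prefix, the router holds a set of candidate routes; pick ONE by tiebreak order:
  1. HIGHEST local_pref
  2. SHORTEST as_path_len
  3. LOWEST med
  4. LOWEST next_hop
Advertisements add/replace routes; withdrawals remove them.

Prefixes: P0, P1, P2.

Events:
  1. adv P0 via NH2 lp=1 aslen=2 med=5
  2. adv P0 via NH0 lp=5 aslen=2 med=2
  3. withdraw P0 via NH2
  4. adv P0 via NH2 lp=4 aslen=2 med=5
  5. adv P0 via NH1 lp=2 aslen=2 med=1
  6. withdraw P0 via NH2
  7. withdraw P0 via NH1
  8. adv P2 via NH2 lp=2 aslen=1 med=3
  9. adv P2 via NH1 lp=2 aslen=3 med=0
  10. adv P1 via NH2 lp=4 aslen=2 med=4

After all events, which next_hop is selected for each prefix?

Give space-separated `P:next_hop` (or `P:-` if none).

Op 1: best P0=NH2 P1=- P2=-
Op 2: best P0=NH0 P1=- P2=-
Op 3: best P0=NH0 P1=- P2=-
Op 4: best P0=NH0 P1=- P2=-
Op 5: best P0=NH0 P1=- P2=-
Op 6: best P0=NH0 P1=- P2=-
Op 7: best P0=NH0 P1=- P2=-
Op 8: best P0=NH0 P1=- P2=NH2
Op 9: best P0=NH0 P1=- P2=NH2
Op 10: best P0=NH0 P1=NH2 P2=NH2

Answer: P0:NH0 P1:NH2 P2:NH2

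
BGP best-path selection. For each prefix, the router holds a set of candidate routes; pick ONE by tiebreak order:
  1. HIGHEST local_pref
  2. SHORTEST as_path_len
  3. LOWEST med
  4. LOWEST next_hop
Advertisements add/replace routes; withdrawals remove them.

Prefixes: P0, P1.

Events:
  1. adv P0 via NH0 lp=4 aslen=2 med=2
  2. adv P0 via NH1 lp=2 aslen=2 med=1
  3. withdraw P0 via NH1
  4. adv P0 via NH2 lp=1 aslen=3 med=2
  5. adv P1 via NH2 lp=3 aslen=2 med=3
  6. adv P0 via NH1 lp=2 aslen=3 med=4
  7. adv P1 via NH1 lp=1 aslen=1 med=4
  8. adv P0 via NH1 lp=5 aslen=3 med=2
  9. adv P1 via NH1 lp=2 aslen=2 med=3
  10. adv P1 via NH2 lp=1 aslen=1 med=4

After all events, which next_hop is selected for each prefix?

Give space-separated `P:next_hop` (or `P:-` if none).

Answer: P0:NH1 P1:NH1

Derivation:
Op 1: best P0=NH0 P1=-
Op 2: best P0=NH0 P1=-
Op 3: best P0=NH0 P1=-
Op 4: best P0=NH0 P1=-
Op 5: best P0=NH0 P1=NH2
Op 6: best P0=NH0 P1=NH2
Op 7: best P0=NH0 P1=NH2
Op 8: best P0=NH1 P1=NH2
Op 9: best P0=NH1 P1=NH2
Op 10: best P0=NH1 P1=NH1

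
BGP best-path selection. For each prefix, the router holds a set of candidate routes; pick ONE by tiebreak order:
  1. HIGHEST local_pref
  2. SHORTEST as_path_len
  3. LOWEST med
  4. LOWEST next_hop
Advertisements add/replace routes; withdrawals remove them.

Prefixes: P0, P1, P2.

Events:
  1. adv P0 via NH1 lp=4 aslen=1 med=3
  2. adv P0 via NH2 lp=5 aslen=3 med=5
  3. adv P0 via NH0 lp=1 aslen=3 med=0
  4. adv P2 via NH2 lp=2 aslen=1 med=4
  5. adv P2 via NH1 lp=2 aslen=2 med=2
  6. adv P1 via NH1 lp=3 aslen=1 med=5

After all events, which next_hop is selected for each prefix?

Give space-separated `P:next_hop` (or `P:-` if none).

Op 1: best P0=NH1 P1=- P2=-
Op 2: best P0=NH2 P1=- P2=-
Op 3: best P0=NH2 P1=- P2=-
Op 4: best P0=NH2 P1=- P2=NH2
Op 5: best P0=NH2 P1=- P2=NH2
Op 6: best P0=NH2 P1=NH1 P2=NH2

Answer: P0:NH2 P1:NH1 P2:NH2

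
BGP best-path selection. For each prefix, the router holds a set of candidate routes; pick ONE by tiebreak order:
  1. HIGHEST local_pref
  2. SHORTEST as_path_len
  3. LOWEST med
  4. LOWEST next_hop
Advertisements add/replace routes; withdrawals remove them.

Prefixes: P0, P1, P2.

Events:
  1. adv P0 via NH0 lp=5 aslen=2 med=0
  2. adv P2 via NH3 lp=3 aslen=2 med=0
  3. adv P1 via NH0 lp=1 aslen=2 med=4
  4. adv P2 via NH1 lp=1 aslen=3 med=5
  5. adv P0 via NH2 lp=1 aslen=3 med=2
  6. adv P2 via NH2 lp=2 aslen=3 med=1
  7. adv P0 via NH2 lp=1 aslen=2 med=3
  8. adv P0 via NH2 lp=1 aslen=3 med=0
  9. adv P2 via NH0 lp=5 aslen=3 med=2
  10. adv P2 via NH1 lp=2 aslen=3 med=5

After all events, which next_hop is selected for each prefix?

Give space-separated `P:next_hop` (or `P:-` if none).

Answer: P0:NH0 P1:NH0 P2:NH0

Derivation:
Op 1: best P0=NH0 P1=- P2=-
Op 2: best P0=NH0 P1=- P2=NH3
Op 3: best P0=NH0 P1=NH0 P2=NH3
Op 4: best P0=NH0 P1=NH0 P2=NH3
Op 5: best P0=NH0 P1=NH0 P2=NH3
Op 6: best P0=NH0 P1=NH0 P2=NH3
Op 7: best P0=NH0 P1=NH0 P2=NH3
Op 8: best P0=NH0 P1=NH0 P2=NH3
Op 9: best P0=NH0 P1=NH0 P2=NH0
Op 10: best P0=NH0 P1=NH0 P2=NH0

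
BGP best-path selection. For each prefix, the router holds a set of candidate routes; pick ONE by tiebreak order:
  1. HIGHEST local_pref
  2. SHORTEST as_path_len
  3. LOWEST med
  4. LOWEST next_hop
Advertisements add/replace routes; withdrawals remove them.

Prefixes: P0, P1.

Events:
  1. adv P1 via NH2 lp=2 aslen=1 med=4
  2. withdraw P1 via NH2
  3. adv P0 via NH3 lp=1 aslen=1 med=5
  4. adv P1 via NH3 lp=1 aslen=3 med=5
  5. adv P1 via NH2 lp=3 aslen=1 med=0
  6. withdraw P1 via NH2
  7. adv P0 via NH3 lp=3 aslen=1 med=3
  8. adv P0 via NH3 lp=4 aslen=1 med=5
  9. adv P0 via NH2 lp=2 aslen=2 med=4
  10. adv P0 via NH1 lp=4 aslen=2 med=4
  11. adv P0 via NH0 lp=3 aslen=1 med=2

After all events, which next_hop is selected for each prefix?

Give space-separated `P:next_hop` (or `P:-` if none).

Op 1: best P0=- P1=NH2
Op 2: best P0=- P1=-
Op 3: best P0=NH3 P1=-
Op 4: best P0=NH3 P1=NH3
Op 5: best P0=NH3 P1=NH2
Op 6: best P0=NH3 P1=NH3
Op 7: best P0=NH3 P1=NH3
Op 8: best P0=NH3 P1=NH3
Op 9: best P0=NH3 P1=NH3
Op 10: best P0=NH3 P1=NH3
Op 11: best P0=NH3 P1=NH3

Answer: P0:NH3 P1:NH3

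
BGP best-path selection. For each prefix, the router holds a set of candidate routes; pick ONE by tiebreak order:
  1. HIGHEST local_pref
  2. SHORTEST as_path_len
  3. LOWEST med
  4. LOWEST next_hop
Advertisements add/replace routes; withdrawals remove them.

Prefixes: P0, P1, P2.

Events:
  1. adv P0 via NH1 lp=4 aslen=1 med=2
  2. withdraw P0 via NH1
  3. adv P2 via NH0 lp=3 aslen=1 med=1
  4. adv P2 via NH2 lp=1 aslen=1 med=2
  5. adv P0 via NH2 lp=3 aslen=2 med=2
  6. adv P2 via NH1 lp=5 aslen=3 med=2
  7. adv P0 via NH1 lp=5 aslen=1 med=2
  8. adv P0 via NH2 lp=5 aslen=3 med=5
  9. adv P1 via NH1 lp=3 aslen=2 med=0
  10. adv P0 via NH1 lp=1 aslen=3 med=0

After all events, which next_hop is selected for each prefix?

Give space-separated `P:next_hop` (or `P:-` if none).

Op 1: best P0=NH1 P1=- P2=-
Op 2: best P0=- P1=- P2=-
Op 3: best P0=- P1=- P2=NH0
Op 4: best P0=- P1=- P2=NH0
Op 5: best P0=NH2 P1=- P2=NH0
Op 6: best P0=NH2 P1=- P2=NH1
Op 7: best P0=NH1 P1=- P2=NH1
Op 8: best P0=NH1 P1=- P2=NH1
Op 9: best P0=NH1 P1=NH1 P2=NH1
Op 10: best P0=NH2 P1=NH1 P2=NH1

Answer: P0:NH2 P1:NH1 P2:NH1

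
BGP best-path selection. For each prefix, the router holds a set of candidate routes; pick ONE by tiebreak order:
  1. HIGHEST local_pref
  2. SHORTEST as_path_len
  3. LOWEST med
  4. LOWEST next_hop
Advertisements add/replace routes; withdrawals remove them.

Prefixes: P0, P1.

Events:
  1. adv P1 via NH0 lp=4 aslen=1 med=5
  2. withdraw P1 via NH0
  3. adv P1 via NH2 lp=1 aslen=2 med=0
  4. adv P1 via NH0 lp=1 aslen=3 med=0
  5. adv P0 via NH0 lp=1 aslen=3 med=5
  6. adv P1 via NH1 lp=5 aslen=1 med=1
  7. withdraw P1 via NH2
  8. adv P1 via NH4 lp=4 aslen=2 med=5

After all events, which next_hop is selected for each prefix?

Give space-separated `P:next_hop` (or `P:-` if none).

Answer: P0:NH0 P1:NH1

Derivation:
Op 1: best P0=- P1=NH0
Op 2: best P0=- P1=-
Op 3: best P0=- P1=NH2
Op 4: best P0=- P1=NH2
Op 5: best P0=NH0 P1=NH2
Op 6: best P0=NH0 P1=NH1
Op 7: best P0=NH0 P1=NH1
Op 8: best P0=NH0 P1=NH1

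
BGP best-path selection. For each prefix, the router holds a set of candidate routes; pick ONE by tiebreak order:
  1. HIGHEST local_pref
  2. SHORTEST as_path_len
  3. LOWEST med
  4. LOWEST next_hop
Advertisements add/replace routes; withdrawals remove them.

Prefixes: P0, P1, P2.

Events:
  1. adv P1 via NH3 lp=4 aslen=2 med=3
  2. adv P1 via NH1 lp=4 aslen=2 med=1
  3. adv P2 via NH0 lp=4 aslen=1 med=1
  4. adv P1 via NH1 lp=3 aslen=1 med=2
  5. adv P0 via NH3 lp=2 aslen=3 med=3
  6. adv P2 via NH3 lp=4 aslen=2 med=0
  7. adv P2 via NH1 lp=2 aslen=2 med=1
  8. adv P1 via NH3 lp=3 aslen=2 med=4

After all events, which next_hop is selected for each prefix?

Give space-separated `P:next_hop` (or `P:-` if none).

Op 1: best P0=- P1=NH3 P2=-
Op 2: best P0=- P1=NH1 P2=-
Op 3: best P0=- P1=NH1 P2=NH0
Op 4: best P0=- P1=NH3 P2=NH0
Op 5: best P0=NH3 P1=NH3 P2=NH0
Op 6: best P0=NH3 P1=NH3 P2=NH0
Op 7: best P0=NH3 P1=NH3 P2=NH0
Op 8: best P0=NH3 P1=NH1 P2=NH0

Answer: P0:NH3 P1:NH1 P2:NH0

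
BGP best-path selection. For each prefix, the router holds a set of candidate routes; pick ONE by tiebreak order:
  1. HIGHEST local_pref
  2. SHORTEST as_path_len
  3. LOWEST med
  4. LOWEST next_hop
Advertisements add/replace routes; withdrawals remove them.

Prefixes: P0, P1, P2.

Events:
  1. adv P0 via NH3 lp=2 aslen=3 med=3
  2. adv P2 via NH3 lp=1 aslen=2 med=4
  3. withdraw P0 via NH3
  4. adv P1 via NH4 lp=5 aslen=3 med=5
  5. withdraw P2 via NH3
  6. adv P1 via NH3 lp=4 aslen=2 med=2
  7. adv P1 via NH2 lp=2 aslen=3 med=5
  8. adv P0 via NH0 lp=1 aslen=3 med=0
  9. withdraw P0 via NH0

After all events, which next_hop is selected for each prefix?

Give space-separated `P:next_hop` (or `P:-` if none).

Op 1: best P0=NH3 P1=- P2=-
Op 2: best P0=NH3 P1=- P2=NH3
Op 3: best P0=- P1=- P2=NH3
Op 4: best P0=- P1=NH4 P2=NH3
Op 5: best P0=- P1=NH4 P2=-
Op 6: best P0=- P1=NH4 P2=-
Op 7: best P0=- P1=NH4 P2=-
Op 8: best P0=NH0 P1=NH4 P2=-
Op 9: best P0=- P1=NH4 P2=-

Answer: P0:- P1:NH4 P2:-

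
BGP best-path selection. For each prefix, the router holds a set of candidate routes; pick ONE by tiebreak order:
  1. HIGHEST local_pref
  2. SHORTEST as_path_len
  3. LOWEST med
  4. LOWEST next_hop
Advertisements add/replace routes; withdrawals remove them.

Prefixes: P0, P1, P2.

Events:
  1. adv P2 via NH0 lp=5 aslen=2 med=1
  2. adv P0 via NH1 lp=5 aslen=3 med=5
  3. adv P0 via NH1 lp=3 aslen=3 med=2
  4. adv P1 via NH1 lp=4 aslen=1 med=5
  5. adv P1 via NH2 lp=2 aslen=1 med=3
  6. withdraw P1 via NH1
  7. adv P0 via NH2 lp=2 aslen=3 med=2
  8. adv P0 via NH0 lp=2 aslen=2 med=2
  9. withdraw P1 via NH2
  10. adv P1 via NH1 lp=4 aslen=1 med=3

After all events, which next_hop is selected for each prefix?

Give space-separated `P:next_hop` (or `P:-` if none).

Op 1: best P0=- P1=- P2=NH0
Op 2: best P0=NH1 P1=- P2=NH0
Op 3: best P0=NH1 P1=- P2=NH0
Op 4: best P0=NH1 P1=NH1 P2=NH0
Op 5: best P0=NH1 P1=NH1 P2=NH0
Op 6: best P0=NH1 P1=NH2 P2=NH0
Op 7: best P0=NH1 P1=NH2 P2=NH0
Op 8: best P0=NH1 P1=NH2 P2=NH0
Op 9: best P0=NH1 P1=- P2=NH0
Op 10: best P0=NH1 P1=NH1 P2=NH0

Answer: P0:NH1 P1:NH1 P2:NH0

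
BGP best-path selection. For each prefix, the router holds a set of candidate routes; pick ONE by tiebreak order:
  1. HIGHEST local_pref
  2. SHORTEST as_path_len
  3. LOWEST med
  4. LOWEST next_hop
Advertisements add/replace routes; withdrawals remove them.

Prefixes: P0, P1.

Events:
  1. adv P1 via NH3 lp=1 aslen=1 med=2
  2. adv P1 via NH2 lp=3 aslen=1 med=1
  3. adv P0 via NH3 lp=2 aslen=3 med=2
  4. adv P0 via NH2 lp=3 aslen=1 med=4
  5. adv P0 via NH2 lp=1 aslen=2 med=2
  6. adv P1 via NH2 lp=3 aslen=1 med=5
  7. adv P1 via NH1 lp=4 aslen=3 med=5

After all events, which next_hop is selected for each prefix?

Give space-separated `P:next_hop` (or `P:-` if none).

Op 1: best P0=- P1=NH3
Op 2: best P0=- P1=NH2
Op 3: best P0=NH3 P1=NH2
Op 4: best P0=NH2 P1=NH2
Op 5: best P0=NH3 P1=NH2
Op 6: best P0=NH3 P1=NH2
Op 7: best P0=NH3 P1=NH1

Answer: P0:NH3 P1:NH1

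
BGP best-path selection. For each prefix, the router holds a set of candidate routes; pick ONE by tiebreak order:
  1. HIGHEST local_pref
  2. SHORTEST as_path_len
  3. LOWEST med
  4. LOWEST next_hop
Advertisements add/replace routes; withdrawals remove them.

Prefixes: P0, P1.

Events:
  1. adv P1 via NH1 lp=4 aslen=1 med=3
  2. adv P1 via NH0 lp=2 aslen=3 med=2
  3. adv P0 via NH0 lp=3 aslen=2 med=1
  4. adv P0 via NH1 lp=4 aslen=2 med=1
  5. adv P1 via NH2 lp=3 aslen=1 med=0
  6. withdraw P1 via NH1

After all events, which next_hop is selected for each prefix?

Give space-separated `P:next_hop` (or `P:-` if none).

Answer: P0:NH1 P1:NH2

Derivation:
Op 1: best P0=- P1=NH1
Op 2: best P0=- P1=NH1
Op 3: best P0=NH0 P1=NH1
Op 4: best P0=NH1 P1=NH1
Op 5: best P0=NH1 P1=NH1
Op 6: best P0=NH1 P1=NH2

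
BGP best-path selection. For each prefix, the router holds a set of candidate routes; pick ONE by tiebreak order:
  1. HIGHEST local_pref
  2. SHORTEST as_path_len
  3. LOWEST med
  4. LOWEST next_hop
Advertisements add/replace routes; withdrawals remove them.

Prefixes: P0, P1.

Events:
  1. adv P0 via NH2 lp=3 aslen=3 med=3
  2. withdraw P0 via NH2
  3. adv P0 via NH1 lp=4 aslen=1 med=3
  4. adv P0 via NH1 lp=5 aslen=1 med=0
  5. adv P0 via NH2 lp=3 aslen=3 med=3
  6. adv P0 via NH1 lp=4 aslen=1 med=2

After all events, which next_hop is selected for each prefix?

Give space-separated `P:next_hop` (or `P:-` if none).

Op 1: best P0=NH2 P1=-
Op 2: best P0=- P1=-
Op 3: best P0=NH1 P1=-
Op 4: best P0=NH1 P1=-
Op 5: best P0=NH1 P1=-
Op 6: best P0=NH1 P1=-

Answer: P0:NH1 P1:-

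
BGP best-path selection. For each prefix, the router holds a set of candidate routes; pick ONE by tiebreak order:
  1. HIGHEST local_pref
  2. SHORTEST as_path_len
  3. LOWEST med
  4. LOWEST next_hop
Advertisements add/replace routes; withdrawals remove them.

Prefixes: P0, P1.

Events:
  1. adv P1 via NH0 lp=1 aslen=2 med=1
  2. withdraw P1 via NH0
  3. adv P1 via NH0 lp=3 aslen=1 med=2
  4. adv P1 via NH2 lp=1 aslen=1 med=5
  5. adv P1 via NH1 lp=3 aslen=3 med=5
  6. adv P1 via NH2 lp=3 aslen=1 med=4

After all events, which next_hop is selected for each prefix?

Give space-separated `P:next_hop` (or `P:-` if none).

Op 1: best P0=- P1=NH0
Op 2: best P0=- P1=-
Op 3: best P0=- P1=NH0
Op 4: best P0=- P1=NH0
Op 5: best P0=- P1=NH0
Op 6: best P0=- P1=NH0

Answer: P0:- P1:NH0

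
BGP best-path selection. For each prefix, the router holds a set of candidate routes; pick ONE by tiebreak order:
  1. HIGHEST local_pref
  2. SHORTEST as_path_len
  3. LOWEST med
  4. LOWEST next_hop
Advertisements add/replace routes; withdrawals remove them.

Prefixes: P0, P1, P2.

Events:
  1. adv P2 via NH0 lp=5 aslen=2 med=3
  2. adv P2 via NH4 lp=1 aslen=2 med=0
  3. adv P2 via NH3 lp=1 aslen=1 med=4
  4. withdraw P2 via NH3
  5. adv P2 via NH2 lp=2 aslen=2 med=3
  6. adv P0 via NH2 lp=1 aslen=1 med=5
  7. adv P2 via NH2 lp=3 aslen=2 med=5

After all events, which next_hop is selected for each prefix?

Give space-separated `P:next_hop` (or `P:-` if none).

Op 1: best P0=- P1=- P2=NH0
Op 2: best P0=- P1=- P2=NH0
Op 3: best P0=- P1=- P2=NH0
Op 4: best P0=- P1=- P2=NH0
Op 5: best P0=- P1=- P2=NH0
Op 6: best P0=NH2 P1=- P2=NH0
Op 7: best P0=NH2 P1=- P2=NH0

Answer: P0:NH2 P1:- P2:NH0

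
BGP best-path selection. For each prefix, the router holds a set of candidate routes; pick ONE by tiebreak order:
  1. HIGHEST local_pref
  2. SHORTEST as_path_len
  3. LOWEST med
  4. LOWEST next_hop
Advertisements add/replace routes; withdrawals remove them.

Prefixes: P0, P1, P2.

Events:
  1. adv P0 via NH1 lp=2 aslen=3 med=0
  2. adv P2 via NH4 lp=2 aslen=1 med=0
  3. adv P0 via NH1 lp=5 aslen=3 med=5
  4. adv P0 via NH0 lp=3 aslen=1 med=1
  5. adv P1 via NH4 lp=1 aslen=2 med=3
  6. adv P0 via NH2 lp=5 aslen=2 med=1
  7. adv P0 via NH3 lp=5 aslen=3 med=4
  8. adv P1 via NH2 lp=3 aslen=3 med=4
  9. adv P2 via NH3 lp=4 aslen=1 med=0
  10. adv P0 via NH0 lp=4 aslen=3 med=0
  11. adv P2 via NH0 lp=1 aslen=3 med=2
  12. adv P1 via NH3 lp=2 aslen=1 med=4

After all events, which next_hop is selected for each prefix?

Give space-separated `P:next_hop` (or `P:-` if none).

Op 1: best P0=NH1 P1=- P2=-
Op 2: best P0=NH1 P1=- P2=NH4
Op 3: best P0=NH1 P1=- P2=NH4
Op 4: best P0=NH1 P1=- P2=NH4
Op 5: best P0=NH1 P1=NH4 P2=NH4
Op 6: best P0=NH2 P1=NH4 P2=NH4
Op 7: best P0=NH2 P1=NH4 P2=NH4
Op 8: best P0=NH2 P1=NH2 P2=NH4
Op 9: best P0=NH2 P1=NH2 P2=NH3
Op 10: best P0=NH2 P1=NH2 P2=NH3
Op 11: best P0=NH2 P1=NH2 P2=NH3
Op 12: best P0=NH2 P1=NH2 P2=NH3

Answer: P0:NH2 P1:NH2 P2:NH3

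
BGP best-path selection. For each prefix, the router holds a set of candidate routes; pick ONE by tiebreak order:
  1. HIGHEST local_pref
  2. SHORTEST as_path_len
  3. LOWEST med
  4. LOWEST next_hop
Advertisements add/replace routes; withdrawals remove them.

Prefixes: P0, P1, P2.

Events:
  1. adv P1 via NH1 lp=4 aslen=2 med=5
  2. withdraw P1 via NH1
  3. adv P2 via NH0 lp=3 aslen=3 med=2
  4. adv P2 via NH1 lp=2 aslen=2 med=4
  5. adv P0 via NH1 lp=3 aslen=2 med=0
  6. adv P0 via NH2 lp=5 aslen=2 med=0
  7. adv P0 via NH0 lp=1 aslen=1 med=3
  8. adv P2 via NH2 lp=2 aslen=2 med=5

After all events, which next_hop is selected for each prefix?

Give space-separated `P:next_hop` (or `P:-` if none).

Op 1: best P0=- P1=NH1 P2=-
Op 2: best P0=- P1=- P2=-
Op 3: best P0=- P1=- P2=NH0
Op 4: best P0=- P1=- P2=NH0
Op 5: best P0=NH1 P1=- P2=NH0
Op 6: best P0=NH2 P1=- P2=NH0
Op 7: best P0=NH2 P1=- P2=NH0
Op 8: best P0=NH2 P1=- P2=NH0

Answer: P0:NH2 P1:- P2:NH0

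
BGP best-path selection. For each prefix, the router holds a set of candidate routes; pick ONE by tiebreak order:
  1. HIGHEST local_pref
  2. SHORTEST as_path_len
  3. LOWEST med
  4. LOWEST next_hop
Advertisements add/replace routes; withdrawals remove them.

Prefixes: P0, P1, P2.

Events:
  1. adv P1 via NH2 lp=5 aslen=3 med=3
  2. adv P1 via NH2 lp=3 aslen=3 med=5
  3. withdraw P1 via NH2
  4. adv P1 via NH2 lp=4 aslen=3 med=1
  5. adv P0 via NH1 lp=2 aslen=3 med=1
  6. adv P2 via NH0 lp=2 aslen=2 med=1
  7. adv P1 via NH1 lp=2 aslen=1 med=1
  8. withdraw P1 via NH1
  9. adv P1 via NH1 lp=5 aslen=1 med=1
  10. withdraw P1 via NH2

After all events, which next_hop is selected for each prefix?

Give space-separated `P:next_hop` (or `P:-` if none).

Answer: P0:NH1 P1:NH1 P2:NH0

Derivation:
Op 1: best P0=- P1=NH2 P2=-
Op 2: best P0=- P1=NH2 P2=-
Op 3: best P0=- P1=- P2=-
Op 4: best P0=- P1=NH2 P2=-
Op 5: best P0=NH1 P1=NH2 P2=-
Op 6: best P0=NH1 P1=NH2 P2=NH0
Op 7: best P0=NH1 P1=NH2 P2=NH0
Op 8: best P0=NH1 P1=NH2 P2=NH0
Op 9: best P0=NH1 P1=NH1 P2=NH0
Op 10: best P0=NH1 P1=NH1 P2=NH0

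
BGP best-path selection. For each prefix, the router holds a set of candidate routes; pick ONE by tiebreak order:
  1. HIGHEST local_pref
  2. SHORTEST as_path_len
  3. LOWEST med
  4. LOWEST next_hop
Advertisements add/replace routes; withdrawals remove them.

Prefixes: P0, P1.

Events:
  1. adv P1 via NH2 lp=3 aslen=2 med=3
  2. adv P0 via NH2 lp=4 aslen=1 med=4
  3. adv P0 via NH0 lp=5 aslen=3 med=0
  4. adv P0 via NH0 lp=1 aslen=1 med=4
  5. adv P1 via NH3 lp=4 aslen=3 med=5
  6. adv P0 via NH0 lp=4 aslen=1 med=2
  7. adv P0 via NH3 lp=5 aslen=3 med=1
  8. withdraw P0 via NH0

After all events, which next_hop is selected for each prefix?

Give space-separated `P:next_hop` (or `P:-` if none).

Answer: P0:NH3 P1:NH3

Derivation:
Op 1: best P0=- P1=NH2
Op 2: best P0=NH2 P1=NH2
Op 3: best P0=NH0 P1=NH2
Op 4: best P0=NH2 P1=NH2
Op 5: best P0=NH2 P1=NH3
Op 6: best P0=NH0 P1=NH3
Op 7: best P0=NH3 P1=NH3
Op 8: best P0=NH3 P1=NH3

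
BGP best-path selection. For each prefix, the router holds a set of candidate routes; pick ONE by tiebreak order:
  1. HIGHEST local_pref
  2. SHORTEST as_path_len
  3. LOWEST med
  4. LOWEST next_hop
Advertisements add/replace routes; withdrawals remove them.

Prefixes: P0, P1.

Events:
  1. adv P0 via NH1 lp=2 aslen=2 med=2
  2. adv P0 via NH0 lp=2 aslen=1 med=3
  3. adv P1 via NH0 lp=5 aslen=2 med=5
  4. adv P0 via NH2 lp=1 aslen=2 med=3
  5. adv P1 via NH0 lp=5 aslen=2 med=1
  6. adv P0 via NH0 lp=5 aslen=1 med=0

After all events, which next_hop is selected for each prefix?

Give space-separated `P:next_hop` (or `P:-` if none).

Answer: P0:NH0 P1:NH0

Derivation:
Op 1: best P0=NH1 P1=-
Op 2: best P0=NH0 P1=-
Op 3: best P0=NH0 P1=NH0
Op 4: best P0=NH0 P1=NH0
Op 5: best P0=NH0 P1=NH0
Op 6: best P0=NH0 P1=NH0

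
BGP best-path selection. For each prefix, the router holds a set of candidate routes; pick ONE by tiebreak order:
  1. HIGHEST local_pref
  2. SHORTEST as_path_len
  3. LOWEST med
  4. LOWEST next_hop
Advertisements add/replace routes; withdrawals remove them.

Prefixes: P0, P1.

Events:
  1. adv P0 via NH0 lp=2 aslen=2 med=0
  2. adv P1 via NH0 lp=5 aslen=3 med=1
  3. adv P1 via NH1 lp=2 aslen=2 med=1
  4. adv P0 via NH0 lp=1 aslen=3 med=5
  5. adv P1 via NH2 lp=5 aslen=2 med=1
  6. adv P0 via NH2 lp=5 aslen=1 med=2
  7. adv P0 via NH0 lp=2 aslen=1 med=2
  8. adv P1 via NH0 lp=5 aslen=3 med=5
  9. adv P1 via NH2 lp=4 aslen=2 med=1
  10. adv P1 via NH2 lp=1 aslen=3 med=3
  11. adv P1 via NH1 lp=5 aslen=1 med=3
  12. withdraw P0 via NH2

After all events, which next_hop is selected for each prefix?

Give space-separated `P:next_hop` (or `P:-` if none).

Answer: P0:NH0 P1:NH1

Derivation:
Op 1: best P0=NH0 P1=-
Op 2: best P0=NH0 P1=NH0
Op 3: best P0=NH0 P1=NH0
Op 4: best P0=NH0 P1=NH0
Op 5: best P0=NH0 P1=NH2
Op 6: best P0=NH2 P1=NH2
Op 7: best P0=NH2 P1=NH2
Op 8: best P0=NH2 P1=NH2
Op 9: best P0=NH2 P1=NH0
Op 10: best P0=NH2 P1=NH0
Op 11: best P0=NH2 P1=NH1
Op 12: best P0=NH0 P1=NH1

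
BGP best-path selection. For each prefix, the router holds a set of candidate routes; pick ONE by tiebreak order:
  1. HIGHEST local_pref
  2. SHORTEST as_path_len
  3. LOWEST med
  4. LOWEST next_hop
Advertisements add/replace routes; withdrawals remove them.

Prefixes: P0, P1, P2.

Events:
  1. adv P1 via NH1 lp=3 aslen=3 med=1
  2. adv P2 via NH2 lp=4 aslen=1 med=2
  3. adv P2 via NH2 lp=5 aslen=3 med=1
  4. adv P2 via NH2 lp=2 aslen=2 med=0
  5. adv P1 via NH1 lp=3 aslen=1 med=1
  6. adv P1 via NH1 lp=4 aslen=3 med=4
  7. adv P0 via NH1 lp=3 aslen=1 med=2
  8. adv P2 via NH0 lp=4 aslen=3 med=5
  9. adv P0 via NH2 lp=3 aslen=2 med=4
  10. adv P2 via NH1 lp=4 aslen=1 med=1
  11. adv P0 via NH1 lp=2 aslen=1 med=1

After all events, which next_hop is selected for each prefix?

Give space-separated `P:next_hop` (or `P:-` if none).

Answer: P0:NH2 P1:NH1 P2:NH1

Derivation:
Op 1: best P0=- P1=NH1 P2=-
Op 2: best P0=- P1=NH1 P2=NH2
Op 3: best P0=- P1=NH1 P2=NH2
Op 4: best P0=- P1=NH1 P2=NH2
Op 5: best P0=- P1=NH1 P2=NH2
Op 6: best P0=- P1=NH1 P2=NH2
Op 7: best P0=NH1 P1=NH1 P2=NH2
Op 8: best P0=NH1 P1=NH1 P2=NH0
Op 9: best P0=NH1 P1=NH1 P2=NH0
Op 10: best P0=NH1 P1=NH1 P2=NH1
Op 11: best P0=NH2 P1=NH1 P2=NH1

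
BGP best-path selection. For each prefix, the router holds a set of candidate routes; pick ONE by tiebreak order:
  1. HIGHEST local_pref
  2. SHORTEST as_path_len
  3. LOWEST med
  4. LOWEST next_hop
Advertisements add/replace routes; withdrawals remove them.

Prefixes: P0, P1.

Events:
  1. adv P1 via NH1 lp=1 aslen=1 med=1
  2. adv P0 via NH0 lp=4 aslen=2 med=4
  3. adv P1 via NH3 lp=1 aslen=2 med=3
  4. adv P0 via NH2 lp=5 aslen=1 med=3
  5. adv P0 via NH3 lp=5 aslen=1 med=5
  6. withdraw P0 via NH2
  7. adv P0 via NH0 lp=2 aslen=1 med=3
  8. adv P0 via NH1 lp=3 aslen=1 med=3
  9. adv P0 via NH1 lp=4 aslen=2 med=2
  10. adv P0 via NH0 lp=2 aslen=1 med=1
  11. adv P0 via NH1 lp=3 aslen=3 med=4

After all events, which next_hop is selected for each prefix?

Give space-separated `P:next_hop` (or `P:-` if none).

Answer: P0:NH3 P1:NH1

Derivation:
Op 1: best P0=- P1=NH1
Op 2: best P0=NH0 P1=NH1
Op 3: best P0=NH0 P1=NH1
Op 4: best P0=NH2 P1=NH1
Op 5: best P0=NH2 P1=NH1
Op 6: best P0=NH3 P1=NH1
Op 7: best P0=NH3 P1=NH1
Op 8: best P0=NH3 P1=NH1
Op 9: best P0=NH3 P1=NH1
Op 10: best P0=NH3 P1=NH1
Op 11: best P0=NH3 P1=NH1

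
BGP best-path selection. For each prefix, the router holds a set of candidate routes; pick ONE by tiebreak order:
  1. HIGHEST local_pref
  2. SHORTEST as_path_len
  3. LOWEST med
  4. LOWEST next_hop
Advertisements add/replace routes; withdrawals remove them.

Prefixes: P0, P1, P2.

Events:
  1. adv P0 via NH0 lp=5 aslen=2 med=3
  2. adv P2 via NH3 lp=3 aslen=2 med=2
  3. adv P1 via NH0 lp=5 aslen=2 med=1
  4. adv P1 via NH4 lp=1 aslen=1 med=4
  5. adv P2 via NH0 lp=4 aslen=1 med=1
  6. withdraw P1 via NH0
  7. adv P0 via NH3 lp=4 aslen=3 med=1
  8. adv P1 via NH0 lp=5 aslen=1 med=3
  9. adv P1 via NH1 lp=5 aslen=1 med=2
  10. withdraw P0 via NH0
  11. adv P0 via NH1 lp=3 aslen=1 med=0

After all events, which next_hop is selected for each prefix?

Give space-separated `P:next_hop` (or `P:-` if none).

Answer: P0:NH3 P1:NH1 P2:NH0

Derivation:
Op 1: best P0=NH0 P1=- P2=-
Op 2: best P0=NH0 P1=- P2=NH3
Op 3: best P0=NH0 P1=NH0 P2=NH3
Op 4: best P0=NH0 P1=NH0 P2=NH3
Op 5: best P0=NH0 P1=NH0 P2=NH0
Op 6: best P0=NH0 P1=NH4 P2=NH0
Op 7: best P0=NH0 P1=NH4 P2=NH0
Op 8: best P0=NH0 P1=NH0 P2=NH0
Op 9: best P0=NH0 P1=NH1 P2=NH0
Op 10: best P0=NH3 P1=NH1 P2=NH0
Op 11: best P0=NH3 P1=NH1 P2=NH0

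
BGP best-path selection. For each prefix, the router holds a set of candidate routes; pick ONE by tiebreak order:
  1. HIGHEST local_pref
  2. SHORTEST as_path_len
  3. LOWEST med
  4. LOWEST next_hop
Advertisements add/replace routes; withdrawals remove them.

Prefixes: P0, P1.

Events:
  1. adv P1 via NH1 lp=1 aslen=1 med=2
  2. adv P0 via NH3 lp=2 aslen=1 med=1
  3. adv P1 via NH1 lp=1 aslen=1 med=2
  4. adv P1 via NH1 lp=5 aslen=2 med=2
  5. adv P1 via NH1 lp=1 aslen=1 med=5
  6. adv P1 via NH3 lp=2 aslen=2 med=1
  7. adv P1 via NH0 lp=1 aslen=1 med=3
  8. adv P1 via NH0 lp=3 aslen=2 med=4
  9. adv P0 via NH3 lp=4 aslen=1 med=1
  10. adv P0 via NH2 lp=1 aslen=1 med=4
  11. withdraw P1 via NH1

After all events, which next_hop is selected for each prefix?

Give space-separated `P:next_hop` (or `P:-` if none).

Answer: P0:NH3 P1:NH0

Derivation:
Op 1: best P0=- P1=NH1
Op 2: best P0=NH3 P1=NH1
Op 3: best P0=NH3 P1=NH1
Op 4: best P0=NH3 P1=NH1
Op 5: best P0=NH3 P1=NH1
Op 6: best P0=NH3 P1=NH3
Op 7: best P0=NH3 P1=NH3
Op 8: best P0=NH3 P1=NH0
Op 9: best P0=NH3 P1=NH0
Op 10: best P0=NH3 P1=NH0
Op 11: best P0=NH3 P1=NH0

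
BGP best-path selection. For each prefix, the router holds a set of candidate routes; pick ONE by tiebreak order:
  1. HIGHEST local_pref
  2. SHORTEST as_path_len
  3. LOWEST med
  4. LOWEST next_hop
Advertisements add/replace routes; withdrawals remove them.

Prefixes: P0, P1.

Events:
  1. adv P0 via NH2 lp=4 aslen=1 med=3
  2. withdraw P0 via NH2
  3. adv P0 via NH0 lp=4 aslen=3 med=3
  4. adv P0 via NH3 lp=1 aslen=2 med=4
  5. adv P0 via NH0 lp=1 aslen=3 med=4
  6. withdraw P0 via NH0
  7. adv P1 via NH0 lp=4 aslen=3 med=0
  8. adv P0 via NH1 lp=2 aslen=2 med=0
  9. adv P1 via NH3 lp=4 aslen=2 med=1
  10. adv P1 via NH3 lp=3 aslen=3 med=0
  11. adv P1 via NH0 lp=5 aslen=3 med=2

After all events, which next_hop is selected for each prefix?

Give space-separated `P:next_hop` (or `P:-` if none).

Answer: P0:NH1 P1:NH0

Derivation:
Op 1: best P0=NH2 P1=-
Op 2: best P0=- P1=-
Op 3: best P0=NH0 P1=-
Op 4: best P0=NH0 P1=-
Op 5: best P0=NH3 P1=-
Op 6: best P0=NH3 P1=-
Op 7: best P0=NH3 P1=NH0
Op 8: best P0=NH1 P1=NH0
Op 9: best P0=NH1 P1=NH3
Op 10: best P0=NH1 P1=NH0
Op 11: best P0=NH1 P1=NH0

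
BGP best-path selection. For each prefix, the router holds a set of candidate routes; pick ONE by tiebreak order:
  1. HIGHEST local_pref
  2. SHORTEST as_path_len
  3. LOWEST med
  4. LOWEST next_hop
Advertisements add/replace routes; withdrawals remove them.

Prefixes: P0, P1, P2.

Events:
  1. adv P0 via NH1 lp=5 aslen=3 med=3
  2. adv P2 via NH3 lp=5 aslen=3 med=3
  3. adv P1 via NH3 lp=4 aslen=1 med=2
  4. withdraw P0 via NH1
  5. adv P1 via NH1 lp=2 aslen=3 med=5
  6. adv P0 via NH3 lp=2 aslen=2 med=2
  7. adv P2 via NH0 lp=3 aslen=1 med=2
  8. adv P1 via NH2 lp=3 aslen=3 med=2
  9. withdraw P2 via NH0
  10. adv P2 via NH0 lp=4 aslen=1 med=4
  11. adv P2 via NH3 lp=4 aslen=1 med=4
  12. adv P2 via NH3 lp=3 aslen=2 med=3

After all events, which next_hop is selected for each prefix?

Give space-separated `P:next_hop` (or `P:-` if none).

Answer: P0:NH3 P1:NH3 P2:NH0

Derivation:
Op 1: best P0=NH1 P1=- P2=-
Op 2: best P0=NH1 P1=- P2=NH3
Op 3: best P0=NH1 P1=NH3 P2=NH3
Op 4: best P0=- P1=NH3 P2=NH3
Op 5: best P0=- P1=NH3 P2=NH3
Op 6: best P0=NH3 P1=NH3 P2=NH3
Op 7: best P0=NH3 P1=NH3 P2=NH3
Op 8: best P0=NH3 P1=NH3 P2=NH3
Op 9: best P0=NH3 P1=NH3 P2=NH3
Op 10: best P0=NH3 P1=NH3 P2=NH3
Op 11: best P0=NH3 P1=NH3 P2=NH0
Op 12: best P0=NH3 P1=NH3 P2=NH0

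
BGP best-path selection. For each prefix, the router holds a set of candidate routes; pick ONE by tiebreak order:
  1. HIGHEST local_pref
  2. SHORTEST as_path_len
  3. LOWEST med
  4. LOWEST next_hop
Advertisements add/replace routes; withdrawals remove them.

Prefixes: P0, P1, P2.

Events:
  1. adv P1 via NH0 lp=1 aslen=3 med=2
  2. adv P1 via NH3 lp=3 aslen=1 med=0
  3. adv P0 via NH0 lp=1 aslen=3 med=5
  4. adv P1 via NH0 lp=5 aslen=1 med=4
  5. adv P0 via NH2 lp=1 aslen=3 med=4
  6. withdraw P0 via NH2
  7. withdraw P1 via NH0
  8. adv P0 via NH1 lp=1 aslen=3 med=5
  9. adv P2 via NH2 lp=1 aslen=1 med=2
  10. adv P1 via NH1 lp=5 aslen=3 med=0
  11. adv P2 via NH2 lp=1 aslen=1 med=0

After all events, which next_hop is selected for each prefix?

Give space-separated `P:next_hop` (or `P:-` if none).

Answer: P0:NH0 P1:NH1 P2:NH2

Derivation:
Op 1: best P0=- P1=NH0 P2=-
Op 2: best P0=- P1=NH3 P2=-
Op 3: best P0=NH0 P1=NH3 P2=-
Op 4: best P0=NH0 P1=NH0 P2=-
Op 5: best P0=NH2 P1=NH0 P2=-
Op 6: best P0=NH0 P1=NH0 P2=-
Op 7: best P0=NH0 P1=NH3 P2=-
Op 8: best P0=NH0 P1=NH3 P2=-
Op 9: best P0=NH0 P1=NH3 P2=NH2
Op 10: best P0=NH0 P1=NH1 P2=NH2
Op 11: best P0=NH0 P1=NH1 P2=NH2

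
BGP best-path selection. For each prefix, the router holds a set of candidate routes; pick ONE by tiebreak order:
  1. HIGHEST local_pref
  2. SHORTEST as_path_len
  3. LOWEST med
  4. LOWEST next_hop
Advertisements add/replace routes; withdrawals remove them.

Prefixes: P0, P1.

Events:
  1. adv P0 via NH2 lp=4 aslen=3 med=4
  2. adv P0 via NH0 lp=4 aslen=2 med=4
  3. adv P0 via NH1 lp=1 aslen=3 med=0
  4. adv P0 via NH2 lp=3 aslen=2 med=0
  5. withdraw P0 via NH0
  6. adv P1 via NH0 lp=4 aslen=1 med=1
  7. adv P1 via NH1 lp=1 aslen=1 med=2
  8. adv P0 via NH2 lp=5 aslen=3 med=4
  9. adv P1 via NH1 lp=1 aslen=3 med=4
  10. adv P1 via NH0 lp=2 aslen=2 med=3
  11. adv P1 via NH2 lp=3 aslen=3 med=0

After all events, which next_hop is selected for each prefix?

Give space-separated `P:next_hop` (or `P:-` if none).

Answer: P0:NH2 P1:NH2

Derivation:
Op 1: best P0=NH2 P1=-
Op 2: best P0=NH0 P1=-
Op 3: best P0=NH0 P1=-
Op 4: best P0=NH0 P1=-
Op 5: best P0=NH2 P1=-
Op 6: best P0=NH2 P1=NH0
Op 7: best P0=NH2 P1=NH0
Op 8: best P0=NH2 P1=NH0
Op 9: best P0=NH2 P1=NH0
Op 10: best P0=NH2 P1=NH0
Op 11: best P0=NH2 P1=NH2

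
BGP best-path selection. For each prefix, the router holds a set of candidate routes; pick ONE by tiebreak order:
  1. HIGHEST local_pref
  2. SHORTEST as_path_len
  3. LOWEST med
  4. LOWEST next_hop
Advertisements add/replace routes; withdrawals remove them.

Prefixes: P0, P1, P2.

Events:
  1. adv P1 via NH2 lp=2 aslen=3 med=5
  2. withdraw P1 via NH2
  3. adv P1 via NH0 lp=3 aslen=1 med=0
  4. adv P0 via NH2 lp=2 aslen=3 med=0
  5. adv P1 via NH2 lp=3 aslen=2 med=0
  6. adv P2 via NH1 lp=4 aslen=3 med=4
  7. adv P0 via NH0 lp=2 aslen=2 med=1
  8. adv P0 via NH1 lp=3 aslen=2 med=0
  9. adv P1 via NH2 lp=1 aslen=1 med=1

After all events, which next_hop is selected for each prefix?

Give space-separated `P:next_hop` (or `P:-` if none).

Answer: P0:NH1 P1:NH0 P2:NH1

Derivation:
Op 1: best P0=- P1=NH2 P2=-
Op 2: best P0=- P1=- P2=-
Op 3: best P0=- P1=NH0 P2=-
Op 4: best P0=NH2 P1=NH0 P2=-
Op 5: best P0=NH2 P1=NH0 P2=-
Op 6: best P0=NH2 P1=NH0 P2=NH1
Op 7: best P0=NH0 P1=NH0 P2=NH1
Op 8: best P0=NH1 P1=NH0 P2=NH1
Op 9: best P0=NH1 P1=NH0 P2=NH1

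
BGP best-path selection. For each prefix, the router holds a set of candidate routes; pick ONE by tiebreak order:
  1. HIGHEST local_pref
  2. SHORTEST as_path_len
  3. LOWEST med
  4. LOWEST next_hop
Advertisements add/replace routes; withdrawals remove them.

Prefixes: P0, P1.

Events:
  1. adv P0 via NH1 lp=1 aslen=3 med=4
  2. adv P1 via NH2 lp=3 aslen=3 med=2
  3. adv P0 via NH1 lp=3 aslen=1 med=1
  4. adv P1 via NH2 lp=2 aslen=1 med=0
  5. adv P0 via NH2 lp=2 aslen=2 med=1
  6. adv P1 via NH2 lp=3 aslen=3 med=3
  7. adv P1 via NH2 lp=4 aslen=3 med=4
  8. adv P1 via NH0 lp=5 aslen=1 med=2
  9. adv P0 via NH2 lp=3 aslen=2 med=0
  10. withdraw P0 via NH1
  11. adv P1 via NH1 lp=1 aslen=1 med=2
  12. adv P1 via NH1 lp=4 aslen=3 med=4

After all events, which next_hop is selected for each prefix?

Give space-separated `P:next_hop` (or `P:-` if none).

Op 1: best P0=NH1 P1=-
Op 2: best P0=NH1 P1=NH2
Op 3: best P0=NH1 P1=NH2
Op 4: best P0=NH1 P1=NH2
Op 5: best P0=NH1 P1=NH2
Op 6: best P0=NH1 P1=NH2
Op 7: best P0=NH1 P1=NH2
Op 8: best P0=NH1 P1=NH0
Op 9: best P0=NH1 P1=NH0
Op 10: best P0=NH2 P1=NH0
Op 11: best P0=NH2 P1=NH0
Op 12: best P0=NH2 P1=NH0

Answer: P0:NH2 P1:NH0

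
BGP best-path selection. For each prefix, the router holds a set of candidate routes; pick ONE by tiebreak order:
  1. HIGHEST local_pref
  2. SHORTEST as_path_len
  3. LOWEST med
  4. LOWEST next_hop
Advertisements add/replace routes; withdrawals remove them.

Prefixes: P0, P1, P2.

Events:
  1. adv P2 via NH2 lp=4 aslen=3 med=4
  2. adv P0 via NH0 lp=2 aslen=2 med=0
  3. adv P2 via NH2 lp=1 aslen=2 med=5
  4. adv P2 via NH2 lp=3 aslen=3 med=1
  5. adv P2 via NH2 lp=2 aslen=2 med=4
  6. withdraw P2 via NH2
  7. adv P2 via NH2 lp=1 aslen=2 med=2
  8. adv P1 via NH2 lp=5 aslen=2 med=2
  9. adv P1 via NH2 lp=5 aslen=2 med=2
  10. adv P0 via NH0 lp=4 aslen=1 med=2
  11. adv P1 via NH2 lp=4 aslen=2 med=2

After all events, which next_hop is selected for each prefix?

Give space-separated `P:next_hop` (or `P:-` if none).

Answer: P0:NH0 P1:NH2 P2:NH2

Derivation:
Op 1: best P0=- P1=- P2=NH2
Op 2: best P0=NH0 P1=- P2=NH2
Op 3: best P0=NH0 P1=- P2=NH2
Op 4: best P0=NH0 P1=- P2=NH2
Op 5: best P0=NH0 P1=- P2=NH2
Op 6: best P0=NH0 P1=- P2=-
Op 7: best P0=NH0 P1=- P2=NH2
Op 8: best P0=NH0 P1=NH2 P2=NH2
Op 9: best P0=NH0 P1=NH2 P2=NH2
Op 10: best P0=NH0 P1=NH2 P2=NH2
Op 11: best P0=NH0 P1=NH2 P2=NH2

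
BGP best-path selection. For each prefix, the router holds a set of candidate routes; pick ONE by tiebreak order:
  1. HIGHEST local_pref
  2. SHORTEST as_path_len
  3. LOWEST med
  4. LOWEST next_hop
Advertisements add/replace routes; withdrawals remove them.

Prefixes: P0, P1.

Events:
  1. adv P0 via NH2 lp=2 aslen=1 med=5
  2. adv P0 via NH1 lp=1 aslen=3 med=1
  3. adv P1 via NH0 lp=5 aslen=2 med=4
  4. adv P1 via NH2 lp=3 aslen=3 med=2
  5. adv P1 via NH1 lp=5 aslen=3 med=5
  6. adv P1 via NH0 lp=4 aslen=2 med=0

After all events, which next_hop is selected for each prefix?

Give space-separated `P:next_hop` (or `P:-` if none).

Op 1: best P0=NH2 P1=-
Op 2: best P0=NH2 P1=-
Op 3: best P0=NH2 P1=NH0
Op 4: best P0=NH2 P1=NH0
Op 5: best P0=NH2 P1=NH0
Op 6: best P0=NH2 P1=NH1

Answer: P0:NH2 P1:NH1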